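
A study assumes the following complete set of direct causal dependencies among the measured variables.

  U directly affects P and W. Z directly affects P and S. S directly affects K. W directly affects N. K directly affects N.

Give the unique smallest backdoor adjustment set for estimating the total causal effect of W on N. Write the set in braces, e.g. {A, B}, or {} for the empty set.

{}

Variables eligible for adjustment (non-descendants of W, excluding W and N): {K, P, S, U, Z}.
Backdoor paths from W to N:
  P1: W <- U -> P <- Z -> S -> K -> N
Each backdoor path contains an unconditioned collider, so every path is already blocked with the empty conditioning set:
  P1: blocked at collider P (neither it nor any descendant is in the conditioning set).
The empty set is therefore the unique smallest valid set.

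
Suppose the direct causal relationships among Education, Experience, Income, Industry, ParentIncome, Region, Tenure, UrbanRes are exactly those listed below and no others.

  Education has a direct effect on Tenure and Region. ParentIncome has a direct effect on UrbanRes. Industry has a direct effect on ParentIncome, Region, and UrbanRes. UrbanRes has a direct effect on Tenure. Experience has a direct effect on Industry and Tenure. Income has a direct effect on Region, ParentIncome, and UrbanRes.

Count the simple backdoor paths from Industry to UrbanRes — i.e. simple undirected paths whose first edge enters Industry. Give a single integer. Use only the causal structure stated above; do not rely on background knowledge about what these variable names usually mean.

A backdoor path from Industry to UrbanRes is any simple undirected path whose first edge points into Industry (i.e. leaves Industry via a parent).
Parents of Industry: {Experience}.
Enumerating:
  P1: Industry <- Experience -> Tenure <- Education -> Region <- Income -> ParentIncome -> UrbanRes
  P2: Industry <- Experience -> Tenure <- Education -> Region <- Income -> UrbanRes
  P3: Industry <- Experience -> Tenure <- UrbanRes
That exhausts the simple backdoor paths. Count: 3.

3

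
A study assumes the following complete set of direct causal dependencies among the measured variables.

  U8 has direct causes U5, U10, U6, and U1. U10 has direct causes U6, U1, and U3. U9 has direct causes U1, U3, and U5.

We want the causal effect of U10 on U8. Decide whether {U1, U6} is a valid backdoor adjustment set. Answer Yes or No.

Backdoor paths from U10 to U8 (paths whose first edge points into U10):
  P1: U10 <- U3 -> U9 <- U5 -> U8
  P2: U10 <- U3 -> U9 <- U1 -> U8
  P3: U10 <- U1 -> U9 <- U5 -> U8
  P4: U10 <- U1 -> U8
  P5: U10 <- U6 -> U8
Condition 1 (no descendant of U10 in the set): holds — descendants of U10 are {U8}; none are in {U1, U6}.
Condition 2 (every backdoor path blocked by {U1, U6}):
  P1: blocked at collider U9 (neither it nor any descendant is in the conditioning set).
  P2: blocked at collider U9 (neither it nor any descendant is in the conditioning set).
  P3: blocked at fork node U1 ∈ conditioning set.
  P4: blocked at fork node U1 ∈ conditioning set.
  P5: blocked at fork node U6 ∈ conditioning set.
{U1, U6} satisfies the backdoor criterion.

Yes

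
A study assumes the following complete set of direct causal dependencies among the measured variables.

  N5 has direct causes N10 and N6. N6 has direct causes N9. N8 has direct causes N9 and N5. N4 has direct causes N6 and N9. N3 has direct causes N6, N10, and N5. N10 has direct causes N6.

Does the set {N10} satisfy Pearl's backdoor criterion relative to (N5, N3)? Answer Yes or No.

Backdoor paths from N5 to N3 (paths whose first edge points into N5):
  P1: N5 <- N6 -> N10 -> N3
  P2: N5 <- N6 -> N3
  P3: N5 <- N10 <- N6 -> N3
  P4: N5 <- N10 -> N3
Condition 1 (no descendant of N5 in the set): holds — descendants of N5 are {N3, N8}; none are in {N10}.
Condition 2 (every backdoor path blocked by {N10}):
  P1: blocked at chain node N10 ∈ conditioning set.
  P2: open — no interior node is in the conditioning set.
  P3: blocked at chain node N10 ∈ conditioning set.
  P4: blocked at fork node N10 ∈ conditioning set.
{N10} does not satisfy the backdoor criterion.

No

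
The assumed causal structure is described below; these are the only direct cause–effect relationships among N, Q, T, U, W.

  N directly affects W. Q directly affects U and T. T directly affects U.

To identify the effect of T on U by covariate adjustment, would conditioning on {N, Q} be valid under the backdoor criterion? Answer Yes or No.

Yes

Backdoor paths from T to U (paths whose first edge points into T):
  P1: T <- Q -> U
Condition 1 (no descendant of T in the set): holds — descendants of T are {U}; none are in {N, Q}.
Condition 2 (every backdoor path blocked by {N, Q}):
  P1: blocked at fork node Q ∈ conditioning set.
{N, Q} satisfies the backdoor criterion.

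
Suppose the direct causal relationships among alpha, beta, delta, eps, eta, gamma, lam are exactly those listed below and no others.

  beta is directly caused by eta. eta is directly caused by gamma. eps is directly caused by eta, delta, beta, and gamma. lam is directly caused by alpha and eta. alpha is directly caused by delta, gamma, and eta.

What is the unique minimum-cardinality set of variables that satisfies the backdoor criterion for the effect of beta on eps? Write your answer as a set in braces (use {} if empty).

{eta}

Variables eligible for adjustment (non-descendants of beta, excluding beta and eps): {alpha, delta, eta, gamma, lam}.
Backdoor paths from beta to eps:
  P1: beta <- eta <- gamma -> alpha <- delta -> eps
  P2: beta <- eta <- gamma -> eps
  P3: beta <- eta -> alpha <- gamma -> eps
  P4: beta <- eta -> alpha <- delta -> eps
  P5: beta <- eta -> lam <- alpha <- gamma -> eps
  P6: beta <- eta -> lam <- alpha <- delta -> eps
  P7: beta <- eta -> eps
The empty set is not sufficient: P2 (beta <- eta <- gamma -> eps) has no collider blocking it and no conditioned non-collider, so it is open.
Try {eta}:
  P1: blocked at chain node eta ∈ conditioning set.
  P2: blocked at chain node eta ∈ conditioning set.
  P3: blocked at fork node eta ∈ conditioning set.
  P4: blocked at fork node eta ∈ conditioning set.
  P5: blocked at fork node eta ∈ conditioning set.
  P6: blocked at fork node eta ∈ conditioning set.
  P7: blocked at fork node eta ∈ conditioning set.
{eta} contains no descendant of beta and blocks every backdoor path.
No other singleton works — e.g. {gamma} leaves P7 open — so {eta} is the unique smallest valid adjustment set.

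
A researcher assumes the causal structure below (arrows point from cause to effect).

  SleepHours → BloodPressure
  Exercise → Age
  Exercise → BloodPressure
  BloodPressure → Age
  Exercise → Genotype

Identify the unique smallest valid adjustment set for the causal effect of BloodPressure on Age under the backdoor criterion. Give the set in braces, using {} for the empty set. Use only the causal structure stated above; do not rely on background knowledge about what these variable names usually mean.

Variables eligible for adjustment (non-descendants of BloodPressure, excluding BloodPressure and Age): {Exercise, Genotype, SleepHours}.
Backdoor paths from BloodPressure to Age:
  P1: BloodPressure <- Exercise -> Age
The empty set is not sufficient: P1 (BloodPressure <- Exercise -> Age) has no collider blocking it and no conditioned non-collider, so it is open.
Try {Exercise}:
  P1: blocked at fork node Exercise ∈ conditioning set.
{Exercise} contains no descendant of BloodPressure and blocks every backdoor path.
No other singleton works — e.g. {SleepHours} leaves P1 open — so {Exercise} is the unique smallest valid adjustment set.

{Exercise}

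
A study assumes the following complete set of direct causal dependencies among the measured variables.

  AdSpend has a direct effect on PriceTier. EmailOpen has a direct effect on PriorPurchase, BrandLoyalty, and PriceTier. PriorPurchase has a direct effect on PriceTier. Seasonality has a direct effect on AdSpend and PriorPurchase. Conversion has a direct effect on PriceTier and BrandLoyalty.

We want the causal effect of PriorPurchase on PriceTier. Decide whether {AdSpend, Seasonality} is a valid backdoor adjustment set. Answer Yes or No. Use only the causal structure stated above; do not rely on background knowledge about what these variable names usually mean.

No

Backdoor paths from PriorPurchase to PriceTier (paths whose first edge points into PriorPurchase):
  P1: PriorPurchase <- Seasonality -> AdSpend -> PriceTier
  P2: PriorPurchase <- EmailOpen -> BrandLoyalty <- Conversion -> PriceTier
  P3: PriorPurchase <- EmailOpen -> PriceTier
Condition 1 (no descendant of PriorPurchase in the set): holds — descendants of PriorPurchase are {PriceTier}; none are in {AdSpend, Seasonality}.
Condition 2 (every backdoor path blocked by {AdSpend, Seasonality}):
  P1: blocked at fork node Seasonality ∈ conditioning set.
  P2: blocked at collider BrandLoyalty (neither it nor any descendant is in the conditioning set).
  P3: open — no interior node is in the conditioning set.
{AdSpend, Seasonality} does not satisfy the backdoor criterion.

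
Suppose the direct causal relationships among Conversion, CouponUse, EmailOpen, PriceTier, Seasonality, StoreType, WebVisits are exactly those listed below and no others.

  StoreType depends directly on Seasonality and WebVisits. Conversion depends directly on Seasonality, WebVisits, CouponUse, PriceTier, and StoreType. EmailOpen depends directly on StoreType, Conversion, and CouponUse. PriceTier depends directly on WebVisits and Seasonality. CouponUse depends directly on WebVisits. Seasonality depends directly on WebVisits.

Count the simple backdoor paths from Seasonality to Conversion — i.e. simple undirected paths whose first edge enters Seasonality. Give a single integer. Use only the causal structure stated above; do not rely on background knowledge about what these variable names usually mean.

A backdoor path from Seasonality to Conversion is any simple undirected path whose first edge points into Seasonality (i.e. leaves Seasonality via a parent).
Parents of Seasonality: {WebVisits}.
Enumerating:
  P1: Seasonality <- WebVisits -> PriceTier -> Conversion
  P2: Seasonality <- WebVisits -> CouponUse -> Conversion
  P3: Seasonality <- WebVisits -> CouponUse -> EmailOpen <- StoreType -> Conversion
  P4: Seasonality <- WebVisits -> CouponUse -> EmailOpen <- Conversion
  P5: Seasonality <- WebVisits -> StoreType -> Conversion
  P6: Seasonality <- WebVisits -> StoreType -> EmailOpen <- CouponUse -> Conversion
  P7: Seasonality <- WebVisits -> StoreType -> EmailOpen <- Conversion
  P8: Seasonality <- WebVisits -> Conversion
That exhausts the simple backdoor paths. Count: 8.

8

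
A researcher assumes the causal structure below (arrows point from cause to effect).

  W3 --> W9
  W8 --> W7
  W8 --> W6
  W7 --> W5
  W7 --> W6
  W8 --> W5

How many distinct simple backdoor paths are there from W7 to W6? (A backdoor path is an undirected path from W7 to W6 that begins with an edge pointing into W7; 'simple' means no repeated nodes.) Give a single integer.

1

A backdoor path from W7 to W6 is any simple undirected path whose first edge points into W7 (i.e. leaves W7 via a parent).
Parents of W7: {W8}.
Enumerating:
  P1: W7 <- W8 -> W6
That exhausts the simple backdoor paths. Count: 1.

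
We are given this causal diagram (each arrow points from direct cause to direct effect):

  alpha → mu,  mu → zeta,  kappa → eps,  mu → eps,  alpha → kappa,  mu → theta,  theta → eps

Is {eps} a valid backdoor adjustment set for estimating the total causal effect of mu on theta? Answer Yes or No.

No

Backdoor paths from mu to theta (paths whose first edge points into mu):
  P1: mu <- alpha -> kappa -> eps <- theta
Condition 1 (no descendant of mu in the set): FAILS — eps is a descendant of mu.
Condition 2 (every backdoor path blocked by {eps}):
  P1: open — collider(s) eps are conditioned on (or have a conditioned descendant) and no non-collider on the path is in the set.
{eps} does not satisfy the backdoor criterion.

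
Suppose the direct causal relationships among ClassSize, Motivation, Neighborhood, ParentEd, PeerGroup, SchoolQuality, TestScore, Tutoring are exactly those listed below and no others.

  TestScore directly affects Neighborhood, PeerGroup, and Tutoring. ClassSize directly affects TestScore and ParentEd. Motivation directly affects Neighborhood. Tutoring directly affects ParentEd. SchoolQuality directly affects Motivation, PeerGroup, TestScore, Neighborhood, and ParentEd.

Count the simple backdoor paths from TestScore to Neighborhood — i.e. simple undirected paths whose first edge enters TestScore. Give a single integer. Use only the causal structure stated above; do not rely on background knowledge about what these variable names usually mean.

4

A backdoor path from TestScore to Neighborhood is any simple undirected path whose first edge points into TestScore (i.e. leaves TestScore via a parent).
Parents of TestScore: {ClassSize, SchoolQuality}.
Enumerating:
  P1: TestScore <- ClassSize -> ParentEd <- SchoolQuality -> Motivation -> Neighborhood
  P2: TestScore <- ClassSize -> ParentEd <- SchoolQuality -> Neighborhood
  P3: TestScore <- SchoolQuality -> Motivation -> Neighborhood
  P4: TestScore <- SchoolQuality -> Neighborhood
That exhausts the simple backdoor paths. Count: 4.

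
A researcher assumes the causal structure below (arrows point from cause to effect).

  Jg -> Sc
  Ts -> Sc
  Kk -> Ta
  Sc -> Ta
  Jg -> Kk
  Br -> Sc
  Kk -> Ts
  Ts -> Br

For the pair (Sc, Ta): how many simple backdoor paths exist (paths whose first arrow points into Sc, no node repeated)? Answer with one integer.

A backdoor path from Sc to Ta is any simple undirected path whose first edge points into Sc (i.e. leaves Sc via a parent).
Parents of Sc: {Br, Jg, Ts}.
Enumerating:
  P1: Sc <- Jg -> Kk -> Ta
  P2: Sc <- Ts <- Kk -> Ta
  P3: Sc <- Br <- Ts <- Kk -> Ta
That exhausts the simple backdoor paths. Count: 3.

3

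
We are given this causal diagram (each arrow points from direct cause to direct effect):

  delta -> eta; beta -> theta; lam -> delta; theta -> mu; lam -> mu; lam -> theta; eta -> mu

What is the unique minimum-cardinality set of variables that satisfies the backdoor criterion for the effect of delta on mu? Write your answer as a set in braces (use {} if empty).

{lam}

Variables eligible for adjustment (non-descendants of delta, excluding delta and mu): {beta, lam, theta}.
Backdoor paths from delta to mu:
  P1: delta <- lam -> theta -> mu
  P2: delta <- lam -> mu
The empty set is not sufficient: P1 (delta <- lam -> theta -> mu) has no collider blocking it and no conditioned non-collider, so it is open.
Try {lam}:
  P1: blocked at fork node lam ∈ conditioning set.
  P2: blocked at fork node lam ∈ conditioning set.
{lam} contains no descendant of delta and blocks every backdoor path.
No other singleton works — e.g. {beta} leaves P1 open — so {lam} is the unique smallest valid adjustment set.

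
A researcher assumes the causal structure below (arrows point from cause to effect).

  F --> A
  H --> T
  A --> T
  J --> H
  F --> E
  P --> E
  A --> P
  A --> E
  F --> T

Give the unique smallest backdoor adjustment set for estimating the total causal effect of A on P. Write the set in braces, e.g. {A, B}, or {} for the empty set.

Variables eligible for adjustment (non-descendants of A, excluding A and P): {F, H, J}.
Backdoor paths from A to P:
  P1: A <- F -> E <- P
Each backdoor path contains an unconditioned collider, so every path is already blocked with the empty conditioning set:
  P1: blocked at collider E (neither it nor any descendant is in the conditioning set).
The empty set is therefore the unique smallest valid set.

{}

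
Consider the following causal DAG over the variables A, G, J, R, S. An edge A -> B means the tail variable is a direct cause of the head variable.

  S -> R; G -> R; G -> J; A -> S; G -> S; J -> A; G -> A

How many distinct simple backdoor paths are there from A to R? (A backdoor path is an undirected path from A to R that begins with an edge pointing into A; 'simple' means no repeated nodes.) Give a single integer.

4

A backdoor path from A to R is any simple undirected path whose first edge points into A (i.e. leaves A via a parent).
Parents of A: {G, J}.
Enumerating:
  P1: A <- G -> S -> R
  P2: A <- G -> R
  P3: A <- J <- G -> S -> R
  P4: A <- J <- G -> R
That exhausts the simple backdoor paths. Count: 4.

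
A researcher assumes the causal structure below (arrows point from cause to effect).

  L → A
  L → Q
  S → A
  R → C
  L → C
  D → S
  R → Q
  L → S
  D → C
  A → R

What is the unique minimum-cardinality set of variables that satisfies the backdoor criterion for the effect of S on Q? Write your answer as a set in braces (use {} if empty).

Variables eligible for adjustment (non-descendants of S, excluding S and Q): {D, L}.
Backdoor paths from S to Q:
  P1: S <- L -> A -> R -> Q
  P2: S <- L -> C <- R -> Q
  P3: S <- L -> Q
  P4: S <- D -> C <- L -> A -> R -> Q
  P5: S <- D -> C <- L -> Q
  P6: S <- D -> C <- R <- A <- L -> Q
  P7: S <- D -> C <- R -> Q
The empty set is not sufficient: P1 (S <- L -> A -> R -> Q) has no collider blocking it and no conditioned non-collider, so it is open.
Try {L}:
  P1: blocked at fork node L ∈ conditioning set.
  P2: blocked at fork node L ∈ conditioning set.
  P3: blocked at fork node L ∈ conditioning set.
  P4: blocked at collider C (neither it nor any descendant is in the conditioning set).
  P5: blocked at collider C (neither it nor any descendant is in the conditioning set).
  P6: blocked at collider C (neither it nor any descendant is in the conditioning set).
  P7: blocked at collider C (neither it nor any descendant is in the conditioning set).
{L} contains no descendant of S and blocks every backdoor path.
No other singleton works — e.g. {D} leaves P1 open — so {L} is the unique smallest valid adjustment set.

{L}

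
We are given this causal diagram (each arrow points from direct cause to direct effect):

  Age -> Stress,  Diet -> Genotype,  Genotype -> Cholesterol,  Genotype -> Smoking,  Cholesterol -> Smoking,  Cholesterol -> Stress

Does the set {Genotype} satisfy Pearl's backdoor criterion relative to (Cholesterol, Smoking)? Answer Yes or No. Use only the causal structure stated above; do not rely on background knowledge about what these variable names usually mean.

Yes

Backdoor paths from Cholesterol to Smoking (paths whose first edge points into Cholesterol):
  P1: Cholesterol <- Genotype -> Smoking
Condition 1 (no descendant of Cholesterol in the set): holds — descendants of Cholesterol are {Smoking, Stress}; none are in {Genotype}.
Condition 2 (every backdoor path blocked by {Genotype}):
  P1: blocked at fork node Genotype ∈ conditioning set.
{Genotype} satisfies the backdoor criterion.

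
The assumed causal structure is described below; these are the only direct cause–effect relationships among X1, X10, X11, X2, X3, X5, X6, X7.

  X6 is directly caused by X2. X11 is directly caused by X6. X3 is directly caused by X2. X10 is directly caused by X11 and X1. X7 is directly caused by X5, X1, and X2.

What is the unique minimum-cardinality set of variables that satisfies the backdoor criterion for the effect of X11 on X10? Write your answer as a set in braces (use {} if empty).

{}

Variables eligible for adjustment (non-descendants of X11, excluding X11 and X10): {X1, X2, X3, X5, X6, X7}.
Backdoor paths from X11 to X10:
  P1: X11 <- X6 <- X2 -> X7 <- X1 -> X10
Each backdoor path contains an unconditioned collider, so every path is already blocked with the empty conditioning set:
  P1: blocked at collider X7 (neither it nor any descendant is in the conditioning set).
The empty set is therefore the unique smallest valid set.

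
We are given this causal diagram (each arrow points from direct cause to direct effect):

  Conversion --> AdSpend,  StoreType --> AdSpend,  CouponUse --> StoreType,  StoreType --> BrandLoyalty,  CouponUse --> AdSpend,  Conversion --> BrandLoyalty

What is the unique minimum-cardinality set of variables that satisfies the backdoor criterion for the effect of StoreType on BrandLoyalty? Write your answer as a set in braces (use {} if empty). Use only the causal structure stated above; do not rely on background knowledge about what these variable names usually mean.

{}

Variables eligible for adjustment (non-descendants of StoreType, excluding StoreType and BrandLoyalty): {Conversion, CouponUse}.
Backdoor paths from StoreType to BrandLoyalty:
  P1: StoreType <- CouponUse -> AdSpend <- Conversion -> BrandLoyalty
Each backdoor path contains an unconditioned collider, so every path is already blocked with the empty conditioning set:
  P1: blocked at collider AdSpend (neither it nor any descendant is in the conditioning set).
The empty set is therefore the unique smallest valid set.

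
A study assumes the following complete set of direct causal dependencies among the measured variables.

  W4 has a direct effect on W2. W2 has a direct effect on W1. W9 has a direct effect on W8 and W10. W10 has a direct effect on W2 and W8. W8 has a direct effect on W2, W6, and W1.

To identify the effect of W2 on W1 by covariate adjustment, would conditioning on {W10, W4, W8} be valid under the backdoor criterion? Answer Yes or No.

Yes

Backdoor paths from W2 to W1 (paths whose first edge points into W2):
  P1: W2 <- W10 <- W9 -> W8 -> W1
  P2: W2 <- W10 -> W8 -> W1
  P3: W2 <- W8 -> W1
Condition 1 (no descendant of W2 in the set): holds — descendants of W2 are {W1}; none are in {W10, W4, W8}.
Condition 2 (every backdoor path blocked by {W10, W4, W8}):
  P1: blocked at chain node W10 ∈ conditioning set.
  P2: blocked at fork node W10 ∈ conditioning set.
  P3: blocked at fork node W8 ∈ conditioning set.
{W10, W4, W8} satisfies the backdoor criterion.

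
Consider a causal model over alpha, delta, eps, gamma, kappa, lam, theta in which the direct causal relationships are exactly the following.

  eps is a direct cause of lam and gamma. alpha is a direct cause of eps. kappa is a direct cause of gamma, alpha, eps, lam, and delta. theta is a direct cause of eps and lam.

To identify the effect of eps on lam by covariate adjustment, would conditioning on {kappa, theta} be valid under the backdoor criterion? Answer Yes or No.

Yes

Backdoor paths from eps to lam (paths whose first edge points into eps):
  P1: eps <- theta -> lam
  P2: eps <- kappa -> lam
  P3: eps <- alpha <- kappa -> lam
Condition 1 (no descendant of eps in the set): holds — descendants of eps are {gamma, lam}; none are in {kappa, theta}.
Condition 2 (every backdoor path blocked by {kappa, theta}):
  P1: blocked at fork node theta ∈ conditioning set.
  P2: blocked at fork node kappa ∈ conditioning set.
  P3: blocked at fork node kappa ∈ conditioning set.
{kappa, theta} satisfies the backdoor criterion.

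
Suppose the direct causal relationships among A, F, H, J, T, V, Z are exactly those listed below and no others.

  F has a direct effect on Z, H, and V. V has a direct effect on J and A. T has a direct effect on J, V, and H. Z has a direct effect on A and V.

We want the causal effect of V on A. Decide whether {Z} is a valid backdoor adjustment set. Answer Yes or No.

Backdoor paths from V to A (paths whose first edge points into V):
  P1: V <- F -> Z -> A
  P2: V <- T -> H <- F -> Z -> A
  P3: V <- Z -> A
Condition 1 (no descendant of V in the set): holds — descendants of V are {A, J}; none are in {Z}.
Condition 2 (every backdoor path blocked by {Z}):
  P1: blocked at chain node Z ∈ conditioning set.
  P2: blocked at collider H (neither it nor any descendant is in the conditioning set).
  P3: blocked at fork node Z ∈ conditioning set.
{Z} satisfies the backdoor criterion.

Yes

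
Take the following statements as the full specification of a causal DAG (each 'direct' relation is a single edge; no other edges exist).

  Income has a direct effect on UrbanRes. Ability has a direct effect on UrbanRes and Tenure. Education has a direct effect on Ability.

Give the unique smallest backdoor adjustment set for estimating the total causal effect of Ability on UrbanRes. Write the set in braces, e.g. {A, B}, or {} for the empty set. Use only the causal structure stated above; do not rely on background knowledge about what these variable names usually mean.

{}

Variables eligible for adjustment (non-descendants of Ability, excluding Ability and UrbanRes): {Education, Income}.
Backdoor paths from Ability to UrbanRes:
  (none)
With no backdoor paths the empty set already satisfies the criterion, and it is trivially minimal.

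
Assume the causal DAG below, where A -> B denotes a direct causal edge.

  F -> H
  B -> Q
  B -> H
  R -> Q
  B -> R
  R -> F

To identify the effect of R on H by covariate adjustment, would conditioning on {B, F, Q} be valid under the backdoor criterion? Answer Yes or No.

Backdoor paths from R to H (paths whose first edge points into R):
  P1: R <- B -> H
Condition 1 (no descendant of R in the set): FAILS — F and Q are descendants of R.
Condition 2 (every backdoor path blocked by {B, F, Q}):
  P1: blocked at fork node B ∈ conditioning set.
{B, F, Q} does not satisfy the backdoor criterion.

No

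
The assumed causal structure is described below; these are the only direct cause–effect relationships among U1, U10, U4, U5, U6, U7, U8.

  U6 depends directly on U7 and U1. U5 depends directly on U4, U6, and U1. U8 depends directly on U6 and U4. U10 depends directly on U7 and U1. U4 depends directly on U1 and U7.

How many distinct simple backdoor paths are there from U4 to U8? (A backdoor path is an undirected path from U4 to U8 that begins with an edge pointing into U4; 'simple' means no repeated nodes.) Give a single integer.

6

A backdoor path from U4 to U8 is any simple undirected path whose first edge points into U4 (i.e. leaves U4 via a parent).
Parents of U4: {U1, U7}.
Enumerating:
  P1: U4 <- U7 -> U6 -> U8
  P2: U4 <- U7 -> U10 <- U1 -> U6 -> U8
  P3: U4 <- U7 -> U10 <- U1 -> U5 <- U6 -> U8
  P4: U4 <- U1 -> U6 -> U8
  P5: U4 <- U1 -> U10 <- U7 -> U6 -> U8
  P6: U4 <- U1 -> U5 <- U6 -> U8
That exhausts the simple backdoor paths. Count: 6.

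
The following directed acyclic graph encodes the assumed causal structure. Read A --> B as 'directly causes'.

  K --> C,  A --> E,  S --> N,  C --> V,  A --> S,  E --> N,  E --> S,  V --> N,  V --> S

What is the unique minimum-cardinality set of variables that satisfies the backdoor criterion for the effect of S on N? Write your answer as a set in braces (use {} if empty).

{E, V}

Variables eligible for adjustment (non-descendants of S, excluding S and N): {A, C, E, K, V}.
Backdoor paths from S to N:
  P1: S <- A -> E -> N
  P2: S <- V -> N
  P3: S <- E -> N
The empty set is not sufficient: P1 (S <- A -> E -> N) has no collider blocking it and no conditioned non-collider, so it is open.
Try {E, V}:
  P1: blocked at chain node E ∈ conditioning set.
  P2: blocked at fork node V ∈ conditioning set.
  P3: blocked at fork node E ∈ conditioning set.
{E, V} contains no descendant of S and blocks every backdoor path.
Every element of {E, V} is needed (dropping E leaves P1 open; dropping V leaves P2 open), so no proper subset is valid.
Among all size-2 subsets of the eligible variables, only {E, V} blocks every backdoor path, so it is the unique smallest valid adjustment set.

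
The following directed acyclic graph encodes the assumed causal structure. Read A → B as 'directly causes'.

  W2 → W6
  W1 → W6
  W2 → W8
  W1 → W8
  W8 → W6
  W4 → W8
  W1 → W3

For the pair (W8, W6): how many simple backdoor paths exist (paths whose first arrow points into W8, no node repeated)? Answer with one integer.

2

A backdoor path from W8 to W6 is any simple undirected path whose first edge points into W8 (i.e. leaves W8 via a parent).
Parents of W8: {W1, W2, W4}.
Enumerating:
  P1: W8 <- W2 -> W6
  P2: W8 <- W1 -> W6
That exhausts the simple backdoor paths. Count: 2.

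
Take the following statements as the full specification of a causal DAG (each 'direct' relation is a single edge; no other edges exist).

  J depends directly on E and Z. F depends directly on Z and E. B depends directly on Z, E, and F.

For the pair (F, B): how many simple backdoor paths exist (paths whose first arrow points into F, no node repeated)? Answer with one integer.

A backdoor path from F to B is any simple undirected path whose first edge points into F (i.e. leaves F via a parent).
Parents of F: {E, Z}.
Enumerating:
  P1: F <- E -> B
  P2: F <- E -> J <- Z -> B
  P3: F <- Z -> B
  P4: F <- Z -> J <- E -> B
That exhausts the simple backdoor paths. Count: 4.

4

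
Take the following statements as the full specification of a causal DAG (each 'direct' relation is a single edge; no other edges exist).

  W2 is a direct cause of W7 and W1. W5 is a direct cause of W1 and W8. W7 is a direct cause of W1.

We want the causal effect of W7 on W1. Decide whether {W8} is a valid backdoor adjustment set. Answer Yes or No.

Backdoor paths from W7 to W1 (paths whose first edge points into W7):
  P1: W7 <- W2 -> W1
Condition 1 (no descendant of W7 in the set): holds — descendants of W7 are {W1}; none are in {W8}.
Condition 2 (every backdoor path blocked by {W8}):
  P1: open — no interior node is in the conditioning set.
{W8} does not satisfy the backdoor criterion.

No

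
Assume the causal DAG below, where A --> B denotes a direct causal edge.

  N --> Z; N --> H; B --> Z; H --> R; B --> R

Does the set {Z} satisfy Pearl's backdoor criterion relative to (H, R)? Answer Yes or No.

No

Backdoor paths from H to R (paths whose first edge points into H):
  P1: H <- N -> Z <- B -> R
Condition 1 (no descendant of H in the set): holds — descendants of H are {R}; none are in {Z}.
Condition 2 (every backdoor path blocked by {Z}):
  P1: open — collider(s) Z are conditioned on (or have a conditioned descendant) and no non-collider on the path is in the set.
{Z} does not satisfy the backdoor criterion.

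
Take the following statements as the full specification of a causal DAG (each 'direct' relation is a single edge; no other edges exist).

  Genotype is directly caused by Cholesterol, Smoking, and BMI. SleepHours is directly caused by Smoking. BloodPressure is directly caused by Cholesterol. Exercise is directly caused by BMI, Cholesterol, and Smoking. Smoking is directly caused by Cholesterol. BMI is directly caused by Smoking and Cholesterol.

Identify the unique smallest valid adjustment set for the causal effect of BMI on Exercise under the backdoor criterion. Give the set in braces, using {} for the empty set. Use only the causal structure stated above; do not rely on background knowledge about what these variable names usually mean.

Variables eligible for adjustment (non-descendants of BMI, excluding BMI and Exercise): {BloodPressure, Cholesterol, SleepHours, Smoking}.
Backdoor paths from BMI to Exercise:
  P1: BMI <- Cholesterol -> Smoking -> Exercise
  P2: BMI <- Cholesterol -> Exercise
  P3: BMI <- Cholesterol -> Genotype <- Smoking -> Exercise
  P4: BMI <- Smoking <- Cholesterol -> Exercise
  P5: BMI <- Smoking -> Exercise
  P6: BMI <- Smoking -> Genotype <- Cholesterol -> Exercise
The empty set is not sufficient: P1 (BMI <- Cholesterol -> Smoking -> Exercise) has no collider blocking it and no conditioned non-collider, so it is open.
Try {Cholesterol, Smoking}:
  P1: blocked at fork node Cholesterol ∈ conditioning set.
  P2: blocked at fork node Cholesterol ∈ conditioning set.
  P3: blocked at fork node Cholesterol ∈ conditioning set.
  P4: blocked at chain node Smoking ∈ conditioning set.
  P5: blocked at fork node Smoking ∈ conditioning set.
  P6: blocked at fork node Smoking ∈ conditioning set.
{Cholesterol, Smoking} contains no descendant of BMI and blocks every backdoor path.
Every element of {Cholesterol, Smoking} is needed (dropping Cholesterol leaves P2 open; dropping Smoking leaves P5 open), so no proper subset is valid.
Among all size-2 subsets of the eligible variables, only {Cholesterol, Smoking} blocks every backdoor path, so it is the unique smallest valid adjustment set.

{Cholesterol, Smoking}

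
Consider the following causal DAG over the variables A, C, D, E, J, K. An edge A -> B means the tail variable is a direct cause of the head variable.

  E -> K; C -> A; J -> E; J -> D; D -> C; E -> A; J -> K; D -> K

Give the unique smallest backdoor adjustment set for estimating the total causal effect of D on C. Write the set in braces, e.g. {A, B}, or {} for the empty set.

Variables eligible for adjustment (non-descendants of D, excluding D and C): {E, J}.
Backdoor paths from D to C:
  P1: D <- J -> E -> A <- C
  P2: D <- J -> K <- E -> A <- C
Each backdoor path contains an unconditioned collider, so every path is already blocked with the empty conditioning set:
  P1: blocked at collider A (neither it nor any descendant is in the conditioning set).
  P2: blocked at collider K (neither it nor any descendant is in the conditioning set).
The empty set is therefore the unique smallest valid set.

{}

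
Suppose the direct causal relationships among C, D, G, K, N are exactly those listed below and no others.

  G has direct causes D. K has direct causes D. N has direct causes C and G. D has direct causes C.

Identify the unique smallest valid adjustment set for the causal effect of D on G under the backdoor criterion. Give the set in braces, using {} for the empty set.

Variables eligible for adjustment (non-descendants of D, excluding D and G): {C}.
Backdoor paths from D to G:
  P1: D <- C -> N <- G
Each backdoor path contains an unconditioned collider, so every path is already blocked with the empty conditioning set:
  P1: blocked at collider N (neither it nor any descendant is in the conditioning set).
The empty set is therefore the unique smallest valid set.

{}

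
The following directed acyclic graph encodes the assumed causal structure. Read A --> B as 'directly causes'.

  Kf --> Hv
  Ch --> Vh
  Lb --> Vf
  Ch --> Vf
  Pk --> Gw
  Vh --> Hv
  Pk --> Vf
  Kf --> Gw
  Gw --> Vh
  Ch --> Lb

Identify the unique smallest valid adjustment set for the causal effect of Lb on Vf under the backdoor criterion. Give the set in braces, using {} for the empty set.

Variables eligible for adjustment (non-descendants of Lb, excluding Lb and Vf): {Ch, Gw, Hv, Kf, Pk, Vh}.
Backdoor paths from Lb to Vf:
  P1: Lb <- Ch -> Vf
  P2: Lb <- Ch -> Vh <- Gw <- Pk -> Vf
  P3: Lb <- Ch -> Vh -> Hv <- Kf -> Gw <- Pk -> Vf
The empty set is not sufficient: P1 (Lb <- Ch -> Vf) has no collider blocking it and no conditioned non-collider, so it is open.
Try {Ch}:
  P1: blocked at fork node Ch ∈ conditioning set.
  P2: blocked at fork node Ch ∈ conditioning set.
  P3: blocked at fork node Ch ∈ conditioning set.
{Ch} contains no descendant of Lb and blocks every backdoor path.
No other singleton works — e.g. {Kf} leaves P1 open — so {Ch} is the unique smallest valid adjustment set.

{Ch}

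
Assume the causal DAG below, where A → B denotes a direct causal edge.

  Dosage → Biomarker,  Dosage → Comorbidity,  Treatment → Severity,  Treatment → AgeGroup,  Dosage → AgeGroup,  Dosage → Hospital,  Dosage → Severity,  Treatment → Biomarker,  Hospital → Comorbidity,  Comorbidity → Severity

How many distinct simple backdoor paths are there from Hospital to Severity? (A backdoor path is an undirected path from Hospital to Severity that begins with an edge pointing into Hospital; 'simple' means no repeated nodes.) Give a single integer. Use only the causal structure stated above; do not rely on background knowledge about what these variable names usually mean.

4

A backdoor path from Hospital to Severity is any simple undirected path whose first edge points into Hospital (i.e. leaves Hospital via a parent).
Parents of Hospital: {Dosage}.
Enumerating:
  P1: Hospital <- Dosage -> Comorbidity -> Severity
  P2: Hospital <- Dosage -> Severity
  P3: Hospital <- Dosage -> Biomarker <- Treatment -> Severity
  P4: Hospital <- Dosage -> AgeGroup <- Treatment -> Severity
That exhausts the simple backdoor paths. Count: 4.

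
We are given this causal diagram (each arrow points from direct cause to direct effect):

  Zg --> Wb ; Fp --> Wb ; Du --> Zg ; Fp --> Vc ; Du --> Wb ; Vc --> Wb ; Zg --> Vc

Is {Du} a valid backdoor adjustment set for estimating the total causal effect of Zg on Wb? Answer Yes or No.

Backdoor paths from Zg to Wb (paths whose first edge points into Zg):
  P1: Zg <- Du -> Wb
Condition 1 (no descendant of Zg in the set): holds — descendants of Zg are {Vc, Wb}; none are in {Du}.
Condition 2 (every backdoor path blocked by {Du}):
  P1: blocked at fork node Du ∈ conditioning set.
{Du} satisfies the backdoor criterion.

Yes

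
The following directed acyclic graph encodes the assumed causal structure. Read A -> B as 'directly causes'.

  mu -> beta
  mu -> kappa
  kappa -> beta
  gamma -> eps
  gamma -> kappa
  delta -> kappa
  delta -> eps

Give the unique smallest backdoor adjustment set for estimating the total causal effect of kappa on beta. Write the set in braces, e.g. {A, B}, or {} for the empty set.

{mu}

Variables eligible for adjustment (non-descendants of kappa, excluding kappa and beta): {delta, eps, gamma, mu}.
Backdoor paths from kappa to beta:
  P1: kappa <- mu -> beta
The empty set is not sufficient: P1 (kappa <- mu -> beta) has no collider blocking it and no conditioned non-collider, so it is open.
Try {mu}:
  P1: blocked at fork node mu ∈ conditioning set.
{mu} contains no descendant of kappa and blocks every backdoor path.
No other singleton works — e.g. {gamma} leaves P1 open — so {mu} is the unique smallest valid adjustment set.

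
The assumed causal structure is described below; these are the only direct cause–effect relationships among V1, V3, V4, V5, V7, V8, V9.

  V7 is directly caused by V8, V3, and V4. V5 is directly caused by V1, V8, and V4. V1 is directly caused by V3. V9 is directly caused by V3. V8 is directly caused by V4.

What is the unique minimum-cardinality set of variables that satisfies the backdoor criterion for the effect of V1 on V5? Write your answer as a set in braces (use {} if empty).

{}

Variables eligible for adjustment (non-descendants of V1, excluding V1 and V5): {V3, V4, V7, V8, V9}.
Backdoor paths from V1 to V5:
  P1: V1 <- V3 -> V7 <- V4 -> V8 -> V5
  P2: V1 <- V3 -> V7 <- V4 -> V5
  P3: V1 <- V3 -> V7 <- V8 <- V4 -> V5
  P4: V1 <- V3 -> V7 <- V8 -> V5
Each backdoor path contains an unconditioned collider, so every path is already blocked with the empty conditioning set:
  P1: blocked at collider V7 (neither it nor any descendant is in the conditioning set).
  P2: blocked at collider V7 (neither it nor any descendant is in the conditioning set).
  P3: blocked at collider V7 (neither it nor any descendant is in the conditioning set).
  P4: blocked at collider V7 (neither it nor any descendant is in the conditioning set).
The empty set is therefore the unique smallest valid set.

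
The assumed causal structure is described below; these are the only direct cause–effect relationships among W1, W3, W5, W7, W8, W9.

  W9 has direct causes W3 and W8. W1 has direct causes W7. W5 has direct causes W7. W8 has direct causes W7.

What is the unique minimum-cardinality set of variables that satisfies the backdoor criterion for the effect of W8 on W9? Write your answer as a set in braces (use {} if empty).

Variables eligible for adjustment (non-descendants of W8, excluding W8 and W9): {W1, W3, W5, W7}.
Backdoor paths from W8 to W9:
  (none)
With no backdoor paths the empty set already satisfies the criterion, and it is trivially minimal.

{}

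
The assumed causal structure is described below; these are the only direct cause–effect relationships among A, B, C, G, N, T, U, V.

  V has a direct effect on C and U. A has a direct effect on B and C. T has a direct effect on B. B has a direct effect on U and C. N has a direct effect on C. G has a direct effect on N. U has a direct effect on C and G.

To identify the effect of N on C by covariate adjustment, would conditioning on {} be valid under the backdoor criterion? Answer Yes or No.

Backdoor paths from N to C (paths whose first edge points into N):
  P1: N <- G <- U <- B <- A -> C
  P2: N <- G <- U <- B -> C
  P3: N <- G <- U <- V -> C
  P4: N <- G <- U -> C
Condition 1 (no descendant of N in the set): holds — descendants of N are {C}; none are in {}.
Condition 2 (every backdoor path blocked by {}):
  P1: open — no interior node is in the conditioning set.
  P2: open — no interior node is in the conditioning set.
  P3: open — no interior node is in the conditioning set.
  P4: open — no interior node is in the conditioning set.
{} does not satisfy the backdoor criterion.

No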